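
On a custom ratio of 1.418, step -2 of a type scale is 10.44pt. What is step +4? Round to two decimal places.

84.87pt

10.44 × 1.418⁶ = 10.44 × 8.12938 ≈ 84.871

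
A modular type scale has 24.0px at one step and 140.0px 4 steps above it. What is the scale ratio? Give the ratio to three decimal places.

The ratio satisfies 24.0 × r⁴ = 140.0, so r = (140.0 / 24.0)^(1/4).
r = 5.8333^(1/4) ≈ 1.5541

1.554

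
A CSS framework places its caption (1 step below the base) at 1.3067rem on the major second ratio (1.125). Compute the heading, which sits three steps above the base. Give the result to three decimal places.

1.3067 × 1.125⁴ = 1.3067 × 1.60181 ≈ 2.093

2.093rem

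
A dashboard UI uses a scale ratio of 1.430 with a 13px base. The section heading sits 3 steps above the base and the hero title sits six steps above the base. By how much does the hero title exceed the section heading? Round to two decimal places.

73.15px

Step 3: 13.0 × 1.430³ = 38.0147px
Step 6: 13.0 × 1.430⁶ = 111.1628px
Difference: 111.1628 − 38.0147 = 73.1481px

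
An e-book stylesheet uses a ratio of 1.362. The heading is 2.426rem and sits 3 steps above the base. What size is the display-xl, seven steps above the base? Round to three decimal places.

8.348rem

Moving from step +3 to step +7 is 4 steps up, so multiply by r⁴.
2.426 × 1.362⁴ = 2.426 × 3.44119 ≈ 8.348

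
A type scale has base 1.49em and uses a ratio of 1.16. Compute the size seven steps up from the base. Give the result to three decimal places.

1.49 × 1.16⁷ = 1.49 × 2.82622 ≈ 4.211

4.211em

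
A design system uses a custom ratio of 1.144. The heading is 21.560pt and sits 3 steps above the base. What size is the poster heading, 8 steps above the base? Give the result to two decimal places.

21.560 × 1.144⁵ = 21.560 × 1.95943 ≈ 42.245

42.25pt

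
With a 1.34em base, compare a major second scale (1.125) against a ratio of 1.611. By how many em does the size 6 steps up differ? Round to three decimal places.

Major second: 1.34 × 1.125⁶ = 2.71656em
At 1.611: 1.34 × 1.611⁶ = 23.42492em
Difference: 23.42492 − 2.71656 = 20.70836em

20.708em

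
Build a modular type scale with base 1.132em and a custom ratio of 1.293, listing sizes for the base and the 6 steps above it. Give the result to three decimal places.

Step 0: 1.132em
Step 1: 1.132 × 1.293 = 1.464
Step 2: 1.132 × 1.293² = 1.893
Step 3: 1.132 × 1.293³ = 2.447
Step 4: 1.132 × 1.293⁴ = 3.164
Step 5: 1.132 × 1.293⁵ = 4.091
Step 6: 1.132 × 1.293⁶ = 5.290

1.132em, 1.464em, 1.893em, 2.447em, 3.164em, 4.091em, 5.290em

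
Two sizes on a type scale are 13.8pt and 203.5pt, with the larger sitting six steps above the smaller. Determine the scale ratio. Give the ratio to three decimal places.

The ratio satisfies 13.8 × r⁶ = 203.5, so r = (203.5 / 13.8)^(1/6).
r = 14.7464^(1/6) ≈ 1.5660

1.566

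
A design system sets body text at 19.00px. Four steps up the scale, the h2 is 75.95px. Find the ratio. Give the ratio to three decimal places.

1.414

r⁴ = 75.95 / 19.00, so r = (75.95/19.00)^(1/4).
r = 3.9974^(1/4) ≈ 1.4140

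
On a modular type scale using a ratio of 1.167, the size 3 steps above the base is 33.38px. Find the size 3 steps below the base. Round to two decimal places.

33.38 ÷ 1.167⁶ = 33.38 ÷ 2.52595 ≈ 13.215

13.21px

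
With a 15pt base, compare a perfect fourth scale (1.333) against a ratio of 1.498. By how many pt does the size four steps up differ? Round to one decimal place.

Perfect fourth: 15.0 × 1.333⁴ = 47.360pt
At 1.498: 15.0 × 1.498⁴ = 75.533pt
Difference: 75.533 − 47.360 = 28.173pt

28.2pt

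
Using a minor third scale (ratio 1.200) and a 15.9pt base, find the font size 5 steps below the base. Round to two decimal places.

15.9 ÷ 1.200⁵ = 15.9 ÷ 2.48832 ≈ 6.39

6.39pt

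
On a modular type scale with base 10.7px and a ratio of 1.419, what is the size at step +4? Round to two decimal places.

43.38px

Every step multiplies by the scale ratio.
10.7 × 1.419⁴ = 10.7 × 4.05443 ≈ 43.38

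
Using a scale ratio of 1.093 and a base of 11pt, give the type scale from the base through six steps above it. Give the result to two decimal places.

11.00pt, 12.02pt, 13.14pt, 14.36pt, 15.70pt, 17.16pt, 18.75pt

Step 0: 11pt
Step 1: 11.0 × 1.093 = 12.02
Step 2: 11.0 × 1.093² = 13.14
Step 3: 11.0 × 1.093³ = 14.36
Step 4: 11.0 × 1.093⁴ = 15.70
Step 5: 11.0 × 1.093⁵ = 17.16
Step 6: 11.0 × 1.093⁶ = 18.75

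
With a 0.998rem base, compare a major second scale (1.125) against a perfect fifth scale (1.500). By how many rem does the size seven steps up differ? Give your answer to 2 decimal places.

Major second: 0.998 × 1.125⁷ = 2.2761rem
Perfect fifth: 0.998 × 1.500⁷ = 17.0518rem
Difference: 17.0518 − 2.2761 = 14.7757rem

14.78rem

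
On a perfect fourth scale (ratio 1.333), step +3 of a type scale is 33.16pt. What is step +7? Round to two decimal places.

104.70pt

The gap is 7 − (3) = 4 steps, so the factor is 1.333^4.
33.16 × 1.333⁴ = 33.16 × 3.15733 ≈ 104.697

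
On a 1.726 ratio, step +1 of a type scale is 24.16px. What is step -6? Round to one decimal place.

The gap is -6 − (1) = -7 steps, so the factor is 1.726^-7.
24.16 ÷ 1.726⁷ = 24.16 ÷ 45.63368 ≈ 0.529

0.5px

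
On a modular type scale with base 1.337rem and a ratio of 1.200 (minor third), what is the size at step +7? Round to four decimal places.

4.7907rem

Each step on a modular scale multiplies by the ratio, so the size n steps from the base is base × ratioⁿ.
1.337 × 1.200⁷ = 1.337 × 3.58318 ≈ 4.7907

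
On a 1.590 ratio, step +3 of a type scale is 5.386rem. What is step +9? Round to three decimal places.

87.026rem

The gap is 9 − (3) = 6 steps, so the factor is 1.590^6.
5.386 × 1.590⁶ = 5.386 × 16.15782 ≈ 87.026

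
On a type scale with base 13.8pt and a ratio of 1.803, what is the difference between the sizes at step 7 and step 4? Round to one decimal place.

708.9pt

Step 4: 13.8 × 1.803⁴ = 145.835pt
Step 7: 13.8 × 1.803⁷ = 854.770pt
Difference: 854.770 − 145.835 = 708.935pt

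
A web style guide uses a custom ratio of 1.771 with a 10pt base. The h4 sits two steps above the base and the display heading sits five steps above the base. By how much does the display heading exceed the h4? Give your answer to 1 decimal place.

142.9pt

Step 2: 10.0 × 1.771² = 31.364pt
Step 5: 10.0 × 1.771⁵ = 174.218pt
Difference: 174.218 − 31.364 = 142.854pt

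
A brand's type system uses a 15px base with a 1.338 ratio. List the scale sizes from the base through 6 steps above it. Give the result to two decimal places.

15.00px, 20.07px, 26.85px, 35.93px, 48.07px, 64.32px, 86.07px

Step 0: 15px
Step 1: 15.0 × 1.338 = 20.07
Step 2: 15.0 × 1.338² = 26.85
Step 3: 15.0 × 1.338³ = 35.93
Step 4: 15.0 × 1.338⁴ = 48.07
Step 5: 15.0 × 1.338⁵ = 64.32
Step 6: 15.0 × 1.338⁶ = 86.07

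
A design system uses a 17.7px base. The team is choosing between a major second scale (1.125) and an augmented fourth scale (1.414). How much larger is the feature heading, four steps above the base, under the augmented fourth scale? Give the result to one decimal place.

Major second: 17.7 × 1.125⁴ = 28.352px
Augmented fourth: 17.7 × 1.414⁴ = 70.757px
Difference: 70.757 − 28.352 = 42.405px

42.4px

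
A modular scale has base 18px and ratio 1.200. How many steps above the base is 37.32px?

1.200ⁿ = 37.32 / 18 = 2.0733
n = ln(2.0733) / ln(1.200) = 0.7292 / 0.1823 ≈ 4.00

4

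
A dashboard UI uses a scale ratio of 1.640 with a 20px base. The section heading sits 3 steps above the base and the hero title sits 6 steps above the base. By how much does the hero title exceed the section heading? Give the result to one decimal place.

Step 3: 20.0 × 1.640³ = 88.219px
Step 6: 20.0 × 1.640⁶ = 389.129px
Difference: 389.129 − 88.219 = 300.910px

300.9px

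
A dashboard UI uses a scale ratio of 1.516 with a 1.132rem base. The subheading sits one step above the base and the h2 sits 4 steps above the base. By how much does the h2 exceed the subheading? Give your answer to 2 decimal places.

Step 1: 1.132 × 1.516 = 1.7161rem
Step 4: 1.132 × 1.516⁴ = 5.9792rem
Difference: 5.9792 − 1.7161 = 4.2631rem

4.26rem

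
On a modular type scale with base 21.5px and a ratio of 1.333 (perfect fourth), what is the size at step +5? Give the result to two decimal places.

90.49px

21.5 × 1.333⁵ = 21.5 × 4.20873 ≈ 90.49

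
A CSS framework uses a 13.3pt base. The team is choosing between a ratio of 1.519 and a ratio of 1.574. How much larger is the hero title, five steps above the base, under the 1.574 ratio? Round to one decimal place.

20.9pt

At 1.519: 13.3 × 1.519⁵ = 107.557pt
At 1.574: 13.3 × 1.574⁵ = 128.492pt
Difference: 128.492 − 107.557 = 20.935pt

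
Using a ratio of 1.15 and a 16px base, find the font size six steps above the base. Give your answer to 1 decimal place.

16.0 × 1.15⁶ = 16.0 × 2.31306 ≈ 37.01

37.0px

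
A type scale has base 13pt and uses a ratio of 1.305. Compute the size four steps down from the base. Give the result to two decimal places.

4.48pt

Every step multiplies by the scale ratio.
13.0 ÷ 1.305⁴ = 13.0 ÷ 2.90029 ≈ 4.48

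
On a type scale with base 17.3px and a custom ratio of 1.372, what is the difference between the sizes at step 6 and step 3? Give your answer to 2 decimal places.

Step 3: 17.3 × 1.372³ = 44.6795px
Step 6: 17.3 × 1.372⁶ = 115.3907px
Difference: 115.3907 − 44.6795 = 70.7112px

70.71px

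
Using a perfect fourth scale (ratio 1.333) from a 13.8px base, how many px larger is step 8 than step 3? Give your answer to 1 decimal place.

Step 3: 13.8 × 1.333³ = 32.687px
Step 8: 13.8 × 1.333⁸ = 137.569px
Difference: 137.569 − 32.687 = 104.882px

104.9px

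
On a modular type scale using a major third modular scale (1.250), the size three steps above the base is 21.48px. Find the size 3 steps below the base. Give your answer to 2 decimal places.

The gap is -3 − (3) = -6 steps, so the factor is 1.250^-6.
21.48 ÷ 1.250⁶ = 21.48 ÷ 3.81470 ≈ 5.631

5.63px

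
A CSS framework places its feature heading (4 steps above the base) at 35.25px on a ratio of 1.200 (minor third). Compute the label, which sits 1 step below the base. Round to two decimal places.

14.17px

Moving from step +4 to step -1 is 5 steps down, so divide by r⁵.
35.25 ÷ 1.200⁵ = 35.25 ÷ 2.48832 ≈ 14.166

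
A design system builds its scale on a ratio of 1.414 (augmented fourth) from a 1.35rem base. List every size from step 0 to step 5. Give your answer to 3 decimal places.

Step 0: 1.35rem
Step 1: 1.35 × 1.414 = 1.909
Step 2: 1.35 × 1.414² = 2.699
Step 3: 1.35 × 1.414³ = 3.817
Step 4: 1.35 × 1.414⁴ = 5.397
Step 5: 1.35 × 1.414⁵ = 7.631

1.350rem, 1.909rem, 2.699rem, 3.817rem, 5.397rem, 7.631rem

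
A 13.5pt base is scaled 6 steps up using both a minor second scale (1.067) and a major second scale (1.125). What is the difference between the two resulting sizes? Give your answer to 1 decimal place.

Minor second: 13.5 × 1.067⁶ = 19.921pt
Major second: 13.5 × 1.125⁶ = 27.368pt
Difference: 27.368 − 19.921 = 7.447pt

7.4pt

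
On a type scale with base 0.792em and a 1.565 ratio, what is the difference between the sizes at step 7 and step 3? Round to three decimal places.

Step 3: 0.792 × 1.565³ = 3.03577em
Step 7: 0.792 × 1.565⁷ = 18.21066em
Difference: 18.21066 − 3.03577 = 15.17489em

15.175em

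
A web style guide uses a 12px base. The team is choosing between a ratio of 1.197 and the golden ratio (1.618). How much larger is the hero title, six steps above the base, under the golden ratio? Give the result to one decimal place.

180.0px

At 1.197: 12.0 × 1.197⁶ = 35.298px
Golden ratio: 12.0 × 1.618⁶ = 215.304px
Difference: 215.304 − 35.298 = 180.006px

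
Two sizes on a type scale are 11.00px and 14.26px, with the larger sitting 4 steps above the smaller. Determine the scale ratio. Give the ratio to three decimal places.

r⁴ = 14.26 / 11.00, so r = (14.26/11.00)^(1/4).
r = 1.2964^(1/4) ≈ 1.0670

1.067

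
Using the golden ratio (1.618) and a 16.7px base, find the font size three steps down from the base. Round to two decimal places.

16.7 ÷ 1.618³ = 16.7 ÷ 4.23580 ≈ 3.94

3.94px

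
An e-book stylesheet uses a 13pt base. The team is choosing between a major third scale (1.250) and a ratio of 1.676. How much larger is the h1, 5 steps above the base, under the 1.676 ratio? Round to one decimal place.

132.2pt

Major third: 13.0 × 1.250⁵ = 39.673pt
At 1.676: 13.0 × 1.676⁵ = 171.915pt
Difference: 171.915 − 39.673 = 132.242pt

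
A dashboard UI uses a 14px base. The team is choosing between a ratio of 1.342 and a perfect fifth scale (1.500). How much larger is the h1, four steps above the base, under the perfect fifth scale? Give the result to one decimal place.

At 1.342: 14.0 × 1.342⁴ = 45.409px
Perfect fifth: 14.0 × 1.500⁴ = 70.875px
Difference: 70.875 − 45.409 = 25.466px

25.5px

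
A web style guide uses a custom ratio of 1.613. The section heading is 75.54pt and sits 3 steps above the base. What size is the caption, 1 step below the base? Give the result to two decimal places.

75.54 ÷ 1.613⁴ = 75.54 ÷ 6.76920 ≈ 11.159

11.16pt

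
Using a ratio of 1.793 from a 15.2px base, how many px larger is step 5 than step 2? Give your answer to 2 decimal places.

Step 2: 15.2 × 1.793² = 48.8657px
Step 5: 15.2 × 1.793⁵ = 281.6729px
Difference: 281.6729 − 48.8657 = 232.8072px

232.81px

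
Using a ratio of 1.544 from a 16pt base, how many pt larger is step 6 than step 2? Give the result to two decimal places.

178.63pt

Step 2: 16.0 × 1.544² = 38.1430pt
Step 6: 16.0 × 1.544⁶ = 216.7723pt
Difference: 216.7723 − 38.1430 = 178.6293pt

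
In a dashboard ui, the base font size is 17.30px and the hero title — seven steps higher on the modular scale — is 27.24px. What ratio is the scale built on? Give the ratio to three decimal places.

The ratio satisfies 17.30 × r⁷ = 27.24, so r = (27.24 / 17.30)^(1/7).
r = 1.5746^(1/7) ≈ 1.0670

1.067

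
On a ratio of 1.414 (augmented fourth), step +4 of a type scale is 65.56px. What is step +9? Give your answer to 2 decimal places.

370.58px

Moving from step +4 to step +9 is 5 steps up, so multiply by r⁵.
65.56 × 1.414⁵ = 65.56 × 5.65258 ≈ 370.583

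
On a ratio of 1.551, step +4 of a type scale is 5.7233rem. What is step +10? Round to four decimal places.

5.7233 × 1.551⁶ = 5.7233 × 13.92101 ≈ 79.6741

79.6741rem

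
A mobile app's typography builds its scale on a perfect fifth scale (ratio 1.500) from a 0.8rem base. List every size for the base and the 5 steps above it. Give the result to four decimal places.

0.8000rem, 1.2000rem, 1.8000rem, 2.7000rem, 4.0500rem, 6.0750rem

Step 0: 0.8rem
Step 1: 0.8 × 1.500 = 1.2000
Step 2: 0.8 × 1.500² = 1.8000
Step 3: 0.8 × 1.500³ = 2.7000
Step 4: 0.8 × 1.500⁴ = 4.0500
Step 5: 0.8 × 1.500⁵ = 6.0750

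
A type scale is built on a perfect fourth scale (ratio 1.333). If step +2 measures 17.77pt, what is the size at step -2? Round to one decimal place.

5.6pt

17.77 ÷ 1.333⁴ = 17.77 ÷ 3.15733 ≈ 5.628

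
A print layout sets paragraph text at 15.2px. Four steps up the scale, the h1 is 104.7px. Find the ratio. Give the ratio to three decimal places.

1.620

r⁴ = 104.7 / 15.2, so r = (104.7/15.2)^(1/4).
r = 6.8882^(1/4) ≈ 1.6200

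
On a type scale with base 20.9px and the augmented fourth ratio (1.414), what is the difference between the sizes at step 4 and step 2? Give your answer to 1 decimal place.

Step 2: 20.9 × 1.414² = 41.787px
Step 4: 20.9 × 1.414⁴ = 83.550px
Difference: 83.550 − 41.787 = 41.763px

41.8px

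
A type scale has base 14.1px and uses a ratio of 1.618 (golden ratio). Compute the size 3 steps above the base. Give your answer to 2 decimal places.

59.72px

Every step multiplies by the scale ratio.
14.1 × 1.618³ = 14.1 × 4.23580 ≈ 59.72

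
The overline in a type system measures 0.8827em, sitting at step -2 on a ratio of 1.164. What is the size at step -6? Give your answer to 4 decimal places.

The gap is -6 − (-2) = -4 steps, so the factor is 1.164^-4.
0.8827 ÷ 1.164⁴ = 0.8827 ÷ 1.83574 ≈ 0.4808

0.4808em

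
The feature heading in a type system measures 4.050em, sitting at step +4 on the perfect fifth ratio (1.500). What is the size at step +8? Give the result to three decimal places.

The gap is 8 − (4) = 4 steps, so the factor is 1.500^4.
4.050 × 1.500⁴ = 4.050 × 5.06250 ≈ 20.503

20.503em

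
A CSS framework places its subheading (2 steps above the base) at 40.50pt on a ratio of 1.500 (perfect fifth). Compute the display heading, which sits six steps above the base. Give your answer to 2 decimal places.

205.03pt

Moving from step +2 to step +6 is 4 steps up, so multiply by r⁴.
40.50 × 1.500⁴ = 40.50 × 5.06250 ≈ 205.031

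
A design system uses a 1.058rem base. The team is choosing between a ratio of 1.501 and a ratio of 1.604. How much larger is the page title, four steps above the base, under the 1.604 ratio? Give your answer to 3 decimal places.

At 1.501: 1.058 × 1.501⁴ = 5.37042rem
At 1.604: 1.058 × 1.604⁴ = 7.00331rem
Difference: 7.00331 − 5.37042 = 1.63289rem

1.633rem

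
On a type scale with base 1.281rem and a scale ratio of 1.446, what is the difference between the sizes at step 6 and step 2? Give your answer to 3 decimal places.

Step 2: 1.281 × 1.446² = 2.67846rem
Step 6: 1.281 × 1.446⁶ = 11.71005rem
Difference: 11.71005 − 2.67846 = 9.03159rem

9.032rem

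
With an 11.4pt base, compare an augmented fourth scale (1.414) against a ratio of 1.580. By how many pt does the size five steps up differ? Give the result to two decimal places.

47.81pt

Augmented fourth: 11.4 × 1.414⁵ = 64.4395pt
At 1.580: 11.4 × 1.580⁵ = 112.2510pt
Difference: 112.2510 − 64.4395 = 47.8115pt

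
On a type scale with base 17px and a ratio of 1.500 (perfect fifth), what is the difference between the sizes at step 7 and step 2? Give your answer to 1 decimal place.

252.2px

Step 2: 17.0 × 1.500² = 38.250px
Step 7: 17.0 × 1.500⁷ = 290.461px
Difference: 290.461 − 38.250 = 252.211px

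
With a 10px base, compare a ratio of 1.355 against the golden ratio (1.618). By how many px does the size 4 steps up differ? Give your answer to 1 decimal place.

At 1.355: 10.0 × 1.355⁴ = 33.710px
Golden ratio: 10.0 × 1.618⁴ = 68.535px
Difference: 68.535 − 33.710 = 34.825px

34.8px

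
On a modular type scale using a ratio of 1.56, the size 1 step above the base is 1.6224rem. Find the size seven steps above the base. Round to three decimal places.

The gap is 7 − (1) = 6 steps, so the factor is 1.56^6.
1.6224 × 1.56⁶ = 1.6224 × 14.41277 ≈ 23.383

23.383rem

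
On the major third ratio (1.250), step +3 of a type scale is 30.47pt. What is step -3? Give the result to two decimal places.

7.99pt

The gap is -3 − (3) = -6 steps, so the factor is 1.250^-6.
30.47 ÷ 1.250⁶ = 30.47 ÷ 3.81470 ≈ 7.988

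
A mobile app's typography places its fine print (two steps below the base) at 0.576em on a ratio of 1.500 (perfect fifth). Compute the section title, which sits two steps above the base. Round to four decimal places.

Moving from step -2 to step +2 is 4 steps up, so multiply by r⁴.
0.576 × 1.500⁴ = 0.576 × 5.06250 ≈ 2.9160

2.9160em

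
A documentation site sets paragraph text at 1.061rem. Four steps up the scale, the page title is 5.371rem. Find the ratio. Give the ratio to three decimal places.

1.500

The ratio satisfies 1.061 × r⁴ = 5.371, so r = (5.371 / 1.061)^(1/4).
r = 5.0622^(1/4) ≈ 1.5000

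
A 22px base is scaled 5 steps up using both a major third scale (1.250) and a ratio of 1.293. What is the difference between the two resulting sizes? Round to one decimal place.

12.4px

Major third: 22.0 × 1.250⁵ = 67.139px
At 1.293: 22.0 × 1.293⁵ = 79.509px
Difference: 79.509 − 67.139 = 12.370px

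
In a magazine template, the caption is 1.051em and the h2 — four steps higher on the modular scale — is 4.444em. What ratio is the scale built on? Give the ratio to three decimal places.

1.434

The ratio satisfies 1.051 × r⁴ = 4.444, so r = (4.444 / 1.051)^(1/4).
r = 4.2284^(1/4) ≈ 1.4340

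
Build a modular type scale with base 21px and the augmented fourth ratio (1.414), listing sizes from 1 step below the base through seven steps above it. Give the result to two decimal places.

Step -1: 21.0 ÷ 1.414 = 14.85
Step 0: 21px
Step 1: 21.0 × 1.414 = 29.69
Step 2: 21.0 × 1.414² = 41.99
Step 3: 21.0 × 1.414³ = 59.37
Step 4: 21.0 × 1.414⁴ = 83.95
Step 5: 21.0 × 1.414⁵ = 118.70
Step 6: 21.0 × 1.414⁶ = 167.85
Step 7: 21.0 × 1.414⁷ = 237.34

14.85px, 21.00px, 29.69px, 41.99px, 59.37px, 83.95px, 118.70px, 167.85px, 237.34px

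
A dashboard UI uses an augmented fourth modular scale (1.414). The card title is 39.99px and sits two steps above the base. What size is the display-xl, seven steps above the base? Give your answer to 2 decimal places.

39.99 × 1.414⁵ = 39.99 × 5.65258 ≈ 226.047

226.05px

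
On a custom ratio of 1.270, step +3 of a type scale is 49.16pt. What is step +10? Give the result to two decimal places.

49.16 × 1.270⁷ = 49.16 × 5.32876 ≈ 261.962

261.96pt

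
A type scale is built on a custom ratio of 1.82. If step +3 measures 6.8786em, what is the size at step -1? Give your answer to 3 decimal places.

0.627em

The gap is -1 − (3) = -4 steps, so the factor is 1.82^-4.
6.8786 ÷ 1.82⁴ = 6.8786 ÷ 10.97199 ≈ 0.627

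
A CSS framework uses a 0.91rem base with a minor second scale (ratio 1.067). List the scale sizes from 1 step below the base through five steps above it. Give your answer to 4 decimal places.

0.8529rem, 0.9100rem, 0.9710rem, 1.0360rem, 1.1054rem, 1.1795rem, 1.2585rem

Step -1: 0.91 ÷ 1.067 = 0.8529
Step 0: 0.91rem
Step 1: 0.91 × 1.067 = 0.9710
Step 2: 0.91 × 1.067² = 1.0360
Step 3: 0.91 × 1.067³ = 1.1054
Step 4: 0.91 × 1.067⁴ = 1.1795
Step 5: 0.91 × 1.067⁵ = 1.2585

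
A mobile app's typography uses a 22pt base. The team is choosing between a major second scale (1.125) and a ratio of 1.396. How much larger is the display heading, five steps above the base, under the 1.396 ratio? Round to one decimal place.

Major second: 22.0 × 1.125⁵ = 39.645pt
At 1.396: 22.0 × 1.396⁵ = 116.641pt
Difference: 116.641 − 39.645 = 76.996pt

77.0pt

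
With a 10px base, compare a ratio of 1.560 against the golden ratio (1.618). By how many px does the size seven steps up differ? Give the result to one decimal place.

65.5px

At 1.560: 10.0 × 1.560⁷ = 224.839px
Golden ratio: 10.0 × 1.618⁷ = 290.302px
Difference: 290.302 − 224.839 = 65.463px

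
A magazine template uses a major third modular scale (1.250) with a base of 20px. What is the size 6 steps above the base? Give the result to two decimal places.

76.29px

Every step multiplies by the scale ratio.
20.0 × 1.250⁶ = 20.0 × 3.81470 ≈ 76.29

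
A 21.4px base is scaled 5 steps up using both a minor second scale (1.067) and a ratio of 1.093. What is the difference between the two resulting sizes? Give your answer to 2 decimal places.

Minor second: 21.4 × 1.067⁵ = 29.5962px
At 1.093: 21.4 × 1.093⁵ = 33.3822px
Difference: 33.3822 − 29.5962 = 3.7860px

3.79px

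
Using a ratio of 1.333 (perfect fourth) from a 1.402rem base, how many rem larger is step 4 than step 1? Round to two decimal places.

Step 1: 1.402 × 1.333 = 1.8689rem
Step 4: 1.402 × 1.333⁴ = 4.4266rem
Difference: 4.4266 − 1.8689 = 2.5577rem

2.56rem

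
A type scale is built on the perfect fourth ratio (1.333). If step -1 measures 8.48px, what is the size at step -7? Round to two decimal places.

Moving from step -1 to step -7 is 6 steps down, so divide by r⁶.
8.48 ÷ 1.333⁶ = 8.48 ÷ 5.61023 ≈ 1.512

1.51px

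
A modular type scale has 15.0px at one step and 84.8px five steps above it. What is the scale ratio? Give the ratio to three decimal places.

1.414

The ratio satisfies 15.0 × r⁵ = 84.8, so r = (84.8 / 15.0)^(1/5).
r = 5.6533^(1/5) ≈ 1.4140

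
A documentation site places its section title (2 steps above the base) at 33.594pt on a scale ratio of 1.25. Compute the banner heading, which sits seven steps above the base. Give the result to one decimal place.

102.5pt

33.594 × 1.25⁵ = 33.594 × 3.05176 ≈ 102.521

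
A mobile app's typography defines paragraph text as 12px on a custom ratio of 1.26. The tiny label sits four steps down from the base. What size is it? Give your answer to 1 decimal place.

4.8px

Each step on a modular scale multiplies by the ratio, so the size n steps from the base is base × ratioⁿ.
12.0 ÷ 1.26⁴ = 12.0 ÷ 2.52047 ≈ 4.76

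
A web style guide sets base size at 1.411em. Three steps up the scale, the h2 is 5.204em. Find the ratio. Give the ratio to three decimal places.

1.545

r³ = 5.204 / 1.411, so r = (5.204/1.411)^(1/3).
r = 3.6882^(1/3) ≈ 1.5450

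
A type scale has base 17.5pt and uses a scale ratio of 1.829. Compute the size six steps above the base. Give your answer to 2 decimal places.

655.12pt

17.5 × 1.829⁶ = 17.5 × 37.43538 ≈ 655.12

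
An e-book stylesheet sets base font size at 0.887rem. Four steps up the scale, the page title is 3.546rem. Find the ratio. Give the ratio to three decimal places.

The ratio satisfies 0.887 × r⁴ = 3.546, so r = (3.546 / 0.887)^(1/4).
r = 3.9977^(1/4) ≈ 1.4140

1.414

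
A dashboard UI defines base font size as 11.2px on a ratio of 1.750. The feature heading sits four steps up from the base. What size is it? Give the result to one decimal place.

105.0px

A modular type scale is a geometric sequence: sizeₙ = base × rⁿ.
11.2 × 1.750⁴ = 11.2 × 9.37891 ≈ 105.04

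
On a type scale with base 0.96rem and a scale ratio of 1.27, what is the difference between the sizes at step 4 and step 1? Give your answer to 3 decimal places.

1.278rem

Step 1: 0.96 × 1.27 = 1.21920rem
Step 4: 0.96 × 1.27⁴ = 2.49739rem
Difference: 2.49739 − 1.21920 = 1.27819rem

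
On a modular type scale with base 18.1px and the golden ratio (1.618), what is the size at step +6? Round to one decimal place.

A modular type scale is a geometric sequence: sizeₙ = base × rⁿ.
18.1 × 1.618⁶ = 18.1 × 17.94201 ≈ 324.75

324.8px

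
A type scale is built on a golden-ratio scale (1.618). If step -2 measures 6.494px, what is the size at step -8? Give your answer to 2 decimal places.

The gap is -8 − (-2) = -6 steps, so the factor is 1.618^-6.
6.494 ÷ 1.618⁶ = 6.494 ÷ 17.94201 ≈ 0.362

0.36px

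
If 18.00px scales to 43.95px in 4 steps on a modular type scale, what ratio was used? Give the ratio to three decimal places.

The ratio satisfies 18.00 × r⁴ = 43.95, so r = (43.95 / 18.00)^(1/4).
r = 2.4417^(1/4) ≈ 1.2500

1.250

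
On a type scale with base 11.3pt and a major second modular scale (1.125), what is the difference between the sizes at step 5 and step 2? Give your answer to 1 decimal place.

6.1pt

Step 2: 11.3 × 1.125² = 14.302pt
Step 5: 11.3 × 1.125⁵ = 20.363pt
Difference: 20.363 − 14.302 = 6.061pt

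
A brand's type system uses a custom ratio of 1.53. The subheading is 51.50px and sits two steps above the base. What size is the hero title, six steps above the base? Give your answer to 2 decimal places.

51.50 × 1.53⁴ = 51.50 × 5.47981 ≈ 282.210

282.21px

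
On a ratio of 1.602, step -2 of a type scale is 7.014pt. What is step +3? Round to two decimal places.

74.01pt

7.014 × 1.602⁵ = 7.014 × 10.55146 ≈ 74.008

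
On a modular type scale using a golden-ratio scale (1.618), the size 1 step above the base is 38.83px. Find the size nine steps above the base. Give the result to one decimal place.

Moving from step +1 to step +9 is 8 steps up, so multiply by r⁸.
38.83 × 1.618⁸ = 38.83 × 46.97082 ≈ 1823.877

1823.9px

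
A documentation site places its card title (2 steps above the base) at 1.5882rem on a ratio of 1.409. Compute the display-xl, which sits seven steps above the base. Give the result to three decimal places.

1.5882 × 1.409⁵ = 1.5882 × 5.55335 ≈ 8.820

8.820rem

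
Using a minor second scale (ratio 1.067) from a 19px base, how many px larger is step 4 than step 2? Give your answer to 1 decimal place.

3.0px

Step 2: 19.0 × 1.067² = 21.631px
Step 4: 19.0 × 1.067⁴ = 24.627px
Difference: 24.627 − 21.631 = 2.996px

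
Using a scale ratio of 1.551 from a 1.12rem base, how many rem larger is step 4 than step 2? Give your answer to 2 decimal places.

3.79rem

Step 2: 1.12 × 1.551² = 2.6943rem
Step 4: 1.12 × 1.551⁴ = 6.4813rem
Difference: 6.4813 − 2.6943 = 3.7870rem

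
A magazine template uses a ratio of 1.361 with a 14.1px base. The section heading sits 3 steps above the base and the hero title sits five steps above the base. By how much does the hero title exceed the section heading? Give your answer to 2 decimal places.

30.30px

Step 3: 14.1 × 1.361³ = 35.5462px
Step 5: 14.1 × 1.361⁵ = 65.8430px
Difference: 65.8430 − 35.5462 = 30.2968px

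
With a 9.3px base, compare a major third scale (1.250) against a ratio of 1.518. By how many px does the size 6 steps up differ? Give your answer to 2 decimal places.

78.32px

Major third: 9.3 × 1.250⁶ = 35.4767px
At 1.518: 9.3 × 1.518⁶ = 113.7925px
Difference: 113.7925 − 35.4767 = 78.3158px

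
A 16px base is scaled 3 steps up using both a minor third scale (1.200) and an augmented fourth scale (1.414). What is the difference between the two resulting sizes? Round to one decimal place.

Minor third: 16.0 × 1.200³ = 27.648px
Augmented fourth: 16.0 × 1.414³ = 45.234px
Difference: 45.234 − 27.648 = 17.586px

17.6px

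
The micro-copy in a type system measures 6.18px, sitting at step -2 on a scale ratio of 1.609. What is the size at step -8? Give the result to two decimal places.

Moving from step -2 to step -8 is 6 steps down, so divide by r⁶.
6.18 ÷ 1.609⁶ = 6.18 ÷ 17.35147 ≈ 0.356

0.36px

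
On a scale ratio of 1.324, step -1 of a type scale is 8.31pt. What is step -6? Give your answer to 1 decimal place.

Moving from step -1 to step -6 is 5 steps down, so divide by r⁵.
8.31 ÷ 1.324⁵ = 8.31 ÷ 4.06855 ≈ 2.042

2.0pt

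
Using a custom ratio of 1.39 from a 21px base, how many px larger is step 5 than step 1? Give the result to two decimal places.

Step 1: 21.0 × 1.39 = 29.1900px
Step 5: 21.0 × 1.39⁵ = 108.9666px
Difference: 108.9666 − 29.1900 = 79.7766px

79.78px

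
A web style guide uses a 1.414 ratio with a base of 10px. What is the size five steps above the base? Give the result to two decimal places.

56.53px

10.0 × 1.414⁵ = 10.0 × 5.65258 ≈ 56.53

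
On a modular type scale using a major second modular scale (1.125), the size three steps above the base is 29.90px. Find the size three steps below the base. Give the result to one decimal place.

14.7px

The gap is -3 − (3) = -6 steps, so the factor is 1.125^-6.
29.90 ÷ 1.125⁶ = 29.90 ÷ 2.02729 ≈ 14.749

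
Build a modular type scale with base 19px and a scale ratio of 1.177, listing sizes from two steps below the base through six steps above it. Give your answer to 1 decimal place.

Step -2: 19.0 ÷ 1.177² = 13.7
Step -1: 19.0 ÷ 1.177 = 16.1
Step 0: 19px
Step 1: 19.0 × 1.177 = 22.4
Step 2: 19.0 × 1.177² = 26.3
Step 3: 19.0 × 1.177³ = 31.0
Step 4: 19.0 × 1.177⁴ = 36.5
Step 5: 19.0 × 1.177⁵ = 42.9
Step 6: 19.0 × 1.177⁶ = 50.5

13.7px, 16.1px, 19.0px, 22.4px, 26.3px, 31.0px, 36.5px, 42.9px, 50.5px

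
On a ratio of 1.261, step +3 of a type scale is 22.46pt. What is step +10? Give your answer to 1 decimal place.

113.9pt

Moving from step +3 to step +10 is 7 steps up, so multiply by r⁷.
22.46 × 1.261⁷ = 22.46 × 5.06997 ≈ 113.872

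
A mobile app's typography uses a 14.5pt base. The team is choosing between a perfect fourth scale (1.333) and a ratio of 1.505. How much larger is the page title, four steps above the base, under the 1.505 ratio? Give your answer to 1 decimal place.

Perfect fourth: 14.5 × 1.333⁴ = 45.781pt
At 1.505: 14.5 × 1.505⁴ = 74.390pt
Difference: 74.390 − 45.781 = 28.609pt

28.6pt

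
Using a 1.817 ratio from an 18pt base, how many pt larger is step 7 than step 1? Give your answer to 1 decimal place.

1144.2pt

Step 1: 18.0 × 1.817 = 32.706pt
Step 7: 18.0 × 1.817⁷ = 1176.947pt
Difference: 1176.947 − 32.706 = 1144.241pt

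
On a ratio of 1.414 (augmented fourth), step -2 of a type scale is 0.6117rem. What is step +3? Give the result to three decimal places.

3.458rem

0.6117 × 1.414⁵ = 0.6117 × 5.65258 ≈ 3.458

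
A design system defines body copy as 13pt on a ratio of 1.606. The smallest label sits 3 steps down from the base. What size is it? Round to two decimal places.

3.14pt

Each step on a modular scale multiplies by the ratio, so the size n steps from the base is base × ratioⁿ.
13.0 ÷ 1.606³ = 13.0 ÷ 4.14225 ≈ 3.14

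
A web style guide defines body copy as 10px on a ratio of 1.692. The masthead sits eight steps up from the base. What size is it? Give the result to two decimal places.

671.74px

Every step multiplies by the scale ratio.
10.0 × 1.692⁸ = 10.0 × 67.17426 ≈ 671.74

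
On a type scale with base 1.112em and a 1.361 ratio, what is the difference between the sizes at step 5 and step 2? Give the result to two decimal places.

3.13em

Step 2: 1.112 × 1.361² = 2.0598em
Step 5: 1.112 × 1.361⁵ = 5.1927em
Difference: 5.1927 − 2.0598 = 3.1329em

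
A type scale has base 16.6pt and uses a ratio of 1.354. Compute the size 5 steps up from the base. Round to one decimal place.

75.5pt

Each step on a modular scale multiplies by the ratio, so the size n steps from the base is base × ratioⁿ.
16.6 × 1.354⁵ = 16.6 × 4.55086 ≈ 75.54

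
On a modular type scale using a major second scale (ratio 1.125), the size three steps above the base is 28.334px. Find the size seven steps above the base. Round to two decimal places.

Moving from step +3 to step +7 is 4 steps up, so multiply by r⁴.
28.334 × 1.125⁴ = 28.334 × 1.60181 ≈ 45.386

45.39px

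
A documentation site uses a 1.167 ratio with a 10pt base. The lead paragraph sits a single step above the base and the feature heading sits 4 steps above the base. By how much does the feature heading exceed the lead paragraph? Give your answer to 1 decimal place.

6.9pt

Step 1: 10.0 × 1.167 = 11.670pt
Step 4: 10.0 × 1.167⁴ = 18.547pt
Difference: 18.547 − 11.670 = 6.877pt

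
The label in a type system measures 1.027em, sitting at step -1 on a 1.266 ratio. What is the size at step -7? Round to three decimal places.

1.027 ÷ 1.266⁶ = 1.027 ÷ 4.11720 ≈ 0.249

0.249em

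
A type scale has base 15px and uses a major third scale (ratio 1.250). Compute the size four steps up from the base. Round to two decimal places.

36.62px

15.0 × 1.250⁴ = 15.0 × 2.44141 ≈ 36.62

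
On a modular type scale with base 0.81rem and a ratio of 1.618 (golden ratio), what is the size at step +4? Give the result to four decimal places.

5.5514rem

0.81 × 1.618⁴ = 0.81 × 6.85353 ≈ 5.5514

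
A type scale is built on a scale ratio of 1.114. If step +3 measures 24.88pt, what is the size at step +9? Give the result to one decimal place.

47.6pt

24.88 × 1.114⁶ = 24.88 × 1.91122 ≈ 47.551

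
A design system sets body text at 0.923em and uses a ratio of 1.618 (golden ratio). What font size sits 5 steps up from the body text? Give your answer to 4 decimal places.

10.2352em

Every step multiplies by the scale ratio.
0.923 × 1.618⁵ = 0.923 × 11.08901 ≈ 10.2352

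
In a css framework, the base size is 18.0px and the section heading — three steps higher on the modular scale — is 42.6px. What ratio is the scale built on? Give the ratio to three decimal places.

r³ = 42.6 / 18.0, so r = (42.6/18.0)^(1/3).
r = 2.3667^(1/3) ≈ 1.3326

1.333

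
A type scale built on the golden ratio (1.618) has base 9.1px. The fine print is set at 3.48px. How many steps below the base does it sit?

2

1.618ⁿ = 9.1 / 3.48 = 2.6149
n = ln(2.6149) / ln(1.618) = 0.9612 / 0.4812 ≈ 2.00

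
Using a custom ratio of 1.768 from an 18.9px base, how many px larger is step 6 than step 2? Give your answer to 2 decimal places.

Step 2: 18.9 × 1.768² = 59.0781px
Step 6: 18.9 × 1.768⁶ = 577.2386px
Difference: 577.2386 − 59.0781 = 518.1605px

518.16px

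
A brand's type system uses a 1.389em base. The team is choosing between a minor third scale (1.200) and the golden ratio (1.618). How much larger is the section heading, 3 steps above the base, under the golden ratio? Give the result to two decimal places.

Minor third: 1.389 × 1.200³ = 2.4002em
Golden ratio: 1.389 × 1.618³ = 5.8835em
Difference: 5.8835 − 2.4002 = 3.4833em

3.48em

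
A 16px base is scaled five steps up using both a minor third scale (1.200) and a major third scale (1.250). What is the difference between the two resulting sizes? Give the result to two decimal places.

Minor third: 16.0 × 1.200⁵ = 39.8131px
Major third: 16.0 × 1.250⁵ = 48.8281px
Difference: 48.8281 − 39.8131 = 9.0150px

9.02px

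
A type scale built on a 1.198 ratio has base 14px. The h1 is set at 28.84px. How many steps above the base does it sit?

1.198ⁿ = 28.84 / 14 = 2.0600
n = ln(2.0600) / ln(1.198) = 0.7227 / 0.1807 ≈ 4.00

4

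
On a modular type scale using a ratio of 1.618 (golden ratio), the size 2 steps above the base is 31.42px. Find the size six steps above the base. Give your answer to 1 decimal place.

215.3px

The gap is 6 − (2) = 4 steps, so the factor is 1.618^4.
31.42 × 1.618⁴ = 31.42 × 6.85353 ≈ 215.338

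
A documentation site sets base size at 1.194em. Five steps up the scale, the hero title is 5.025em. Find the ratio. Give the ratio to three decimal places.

r⁵ = 5.025 / 1.194, so r = (5.025/1.194)^(1/5).
r = 4.2085^(1/5) ≈ 1.3330

1.333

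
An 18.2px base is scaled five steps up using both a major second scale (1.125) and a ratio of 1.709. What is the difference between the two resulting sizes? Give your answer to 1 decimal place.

Major second: 18.2 × 1.125⁵ = 32.797px
At 1.709: 18.2 × 1.709⁵ = 265.327px
Difference: 265.327 − 32.797 = 232.530px

232.5px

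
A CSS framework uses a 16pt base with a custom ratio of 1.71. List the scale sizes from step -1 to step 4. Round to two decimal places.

9.36pt, 16.00pt, 27.36pt, 46.79pt, 80.00pt, 136.81pt

Step -1: 16.0 ÷ 1.71 = 9.36
Step 0: 16pt
Step 1: 16.0 × 1.71 = 27.36
Step 2: 16.0 × 1.71² = 46.79
Step 3: 16.0 × 1.71³ = 80.00
Step 4: 16.0 × 1.71⁴ = 136.81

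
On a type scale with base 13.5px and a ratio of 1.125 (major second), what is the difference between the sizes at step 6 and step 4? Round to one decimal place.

5.7px

Step 4: 13.5 × 1.125⁴ = 21.624px
Step 6: 13.5 × 1.125⁶ = 27.368px
Difference: 27.368 − 21.624 = 5.744px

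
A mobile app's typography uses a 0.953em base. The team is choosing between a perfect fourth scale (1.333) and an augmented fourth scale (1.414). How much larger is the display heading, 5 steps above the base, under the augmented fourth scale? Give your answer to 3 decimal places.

Perfect fourth: 0.953 × 1.333⁵ = 4.01092em
Augmented fourth: 0.953 × 1.414⁵ = 5.38691em
Difference: 5.38691 − 4.01092 = 1.37599em

1.376em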